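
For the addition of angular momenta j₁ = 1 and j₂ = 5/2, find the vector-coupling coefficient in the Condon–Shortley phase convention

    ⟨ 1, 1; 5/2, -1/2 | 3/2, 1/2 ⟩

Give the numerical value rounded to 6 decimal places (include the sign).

+√(1/5) ≈ +0.447214

j₁+j₂−J=2  J+j₁−j₂=0  J−j₁+j₂=3  j₁+j₂+J+1=6
(j₁±m₁, j₂±m₂, J±M) = (2,0,2,3,2,1)
P² = 16/5
sum k=0..0:
  [0] +1/4 = 1/4
S = 1/4
C² = P²·S² = 1/5 ; C = +0.447214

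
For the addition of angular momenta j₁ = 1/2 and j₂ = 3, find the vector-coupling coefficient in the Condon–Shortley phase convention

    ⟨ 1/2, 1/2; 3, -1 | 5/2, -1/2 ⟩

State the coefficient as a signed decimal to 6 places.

+√(4/7) = +0.755929

√[6·1!0!5!/7! · 1!0!2!4!2!3!] = √(576/7)
  +(−1)^0/∏(0,1,0,2,0,3)! = 1/12  (running 1/12)
⟨..|..⟩ = √(576/7)·(1/12) = +0.755929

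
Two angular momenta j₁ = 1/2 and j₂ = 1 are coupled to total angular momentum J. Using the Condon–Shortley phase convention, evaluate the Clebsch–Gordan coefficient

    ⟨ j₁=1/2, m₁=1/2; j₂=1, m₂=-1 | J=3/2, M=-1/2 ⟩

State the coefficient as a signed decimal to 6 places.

+√(1/3) = +0.577350

triangle: 0!×1!×2!/4! = 2/24
(j±m)!: 1!×0!×0!×2!×1!×2! = 4
prefactor² = (2J+1)×Δ×N² = 4/3
  k=0: +1/(0!×0!×0!×0!×1!×2!) = 1/2
Σ = 1/2  ⇒  CG² = 4/3×1/2² = 1/3
CG = +√(1/3) = +0.577350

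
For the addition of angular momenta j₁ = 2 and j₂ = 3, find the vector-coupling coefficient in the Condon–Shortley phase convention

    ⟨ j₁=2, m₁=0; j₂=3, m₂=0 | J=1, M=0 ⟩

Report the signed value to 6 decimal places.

j₁+j₂−J=4  J+j₁−j₂=0  J−j₁+j₂=2  j₁+j₂+J+1=7
(j₁±m₁, j₂±m₂, J±M) = (2,2,3,3,1,1)
P² = 144/35
sum k=2..2:
  [2] +1/4 = 1/4
S = 1/4
C² = P²·S² = 9/35 ; C = +0.507093

+√(9/35) = +0.507093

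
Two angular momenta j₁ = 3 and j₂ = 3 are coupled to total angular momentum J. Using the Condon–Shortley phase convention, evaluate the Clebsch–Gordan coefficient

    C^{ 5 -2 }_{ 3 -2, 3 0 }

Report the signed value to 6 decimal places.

triangle: 1!·5!·5!/12! = 14400/479001600
(j±m)!: 1!·5!·3!·3!·3!·7! = 130636800
prefactor² = (2J+1)·Δ·N² = 43200
  k=0: +1/(0!·1!·5!·3!·0!·2!) = 1/1440
  k=1: −1/(1!·0!·4!·2!·1!·3!) = -1/288
Σ = -1/360  ⇒  CG² = 43200·(-1/360)² = 1/3
CG = −√(1/3) = -0.577350

−√(1/3) ≈ -0.577350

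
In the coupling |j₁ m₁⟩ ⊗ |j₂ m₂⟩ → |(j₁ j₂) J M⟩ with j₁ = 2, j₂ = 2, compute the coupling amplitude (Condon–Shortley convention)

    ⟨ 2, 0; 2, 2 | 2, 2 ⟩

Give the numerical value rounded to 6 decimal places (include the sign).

√[5·2!2!2!/7! · 2!2!4!0!4!0!] = √(128/7)
  +(−1)^2/∏(2,0,0,2,2,0)! = 1/8  (running 1/8)
⟨..|..⟩ = √(128/7)·(1/8) = +0.534522

+0.534522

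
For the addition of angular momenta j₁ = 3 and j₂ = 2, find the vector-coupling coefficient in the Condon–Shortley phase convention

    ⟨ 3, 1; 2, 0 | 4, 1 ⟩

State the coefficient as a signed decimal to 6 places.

+0.327327

j₁+j₂−J=1  J+j₁−j₂=5  J−j₁+j₂=3  j₁+j₂+J+1=10
(j₁±m₁, j₂±m₂, J±M) = (4,2,2,2,5,3)
P² = 1728/7
sum k=0..1:
  [0] +1/24 = 1/24
  [1] −1/48 = -1/48
S = 1/48
C² = P²·S² = 3/28 ; C = +0.327327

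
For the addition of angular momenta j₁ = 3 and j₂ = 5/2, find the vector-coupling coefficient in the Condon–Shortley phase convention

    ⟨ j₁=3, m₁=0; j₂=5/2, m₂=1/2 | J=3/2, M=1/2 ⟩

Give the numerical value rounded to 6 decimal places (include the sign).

+0.338062

j₁+j₂−J=4  J+j₁−j₂=2  J−j₁+j₂=1  j₁+j₂+J+1=8
(j₁±m₁, j₂±m₂, J±M) = (3,3,3,2,2,1)
P² = 144/35
sum k=2..3:
  [2] +1/4 = 1/4
  [3] −1/12 = -1/12
S = 1/6
C² = P²·S² = 4/35 ; C = +0.338062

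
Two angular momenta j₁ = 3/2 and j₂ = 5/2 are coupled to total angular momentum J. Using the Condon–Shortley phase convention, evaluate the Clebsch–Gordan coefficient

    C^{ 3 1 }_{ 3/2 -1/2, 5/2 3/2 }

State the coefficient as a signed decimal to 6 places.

j₁+j₂−J=1  J+j₁−j₂=2  J−j₁+j₂=4  j₁+j₂+J+1=8
(j₁±m₁, j₂±m₂, J±M) = (1,2,4,1,4,2)
P² = 96/5
sum k=0..1:
  [0] +1/48 = 1/48
  [1] −1/6 = -1/6
S = -7/48
C² = P²·S² = 49/120 ; C = -0.639010

-0.639010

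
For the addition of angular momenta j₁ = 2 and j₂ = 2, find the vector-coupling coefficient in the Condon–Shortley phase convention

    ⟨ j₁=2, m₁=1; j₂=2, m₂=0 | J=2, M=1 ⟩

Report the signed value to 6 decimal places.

triangle: 2!×2!×2!/7! = 8/5040
(j±m)!: 3!×1!×2!×2!×3!×1! = 144
prefactor² = (2J+1)×Δ×N² = 8/7
  k=0: +1/(0!×2!×1!×2!×1!×0!) = 1/4
  k=1: −1/(1!×1!×0!×1!×2!×1!) = -1/2
Σ = -1/4  ⇒  CG² = 8/7×(-1/4)² = 1/14
CG = −√(1/14) = -0.267261

−√(1/14) ≈ -0.267261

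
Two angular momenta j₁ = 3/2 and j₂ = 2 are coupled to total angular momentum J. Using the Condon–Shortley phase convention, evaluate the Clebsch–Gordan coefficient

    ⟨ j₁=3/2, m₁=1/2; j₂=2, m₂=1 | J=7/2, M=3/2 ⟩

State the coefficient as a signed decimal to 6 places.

+√(4/7) ≈ +0.755929

triangle: 0!·3!·4!/8! = 144/40320
(j±m)!: 2!·1!·3!·1!·5!·2! = 2880
prefactor² = (2J+1)·Δ·N² = 576/7
  k=0: +1/(0!·0!·1!·3!·2!·1!) = 1/12
Σ = 1/12  ⇒  CG² = 576/7·1/12² = 4/7
CG = +√(4/7) = +0.755929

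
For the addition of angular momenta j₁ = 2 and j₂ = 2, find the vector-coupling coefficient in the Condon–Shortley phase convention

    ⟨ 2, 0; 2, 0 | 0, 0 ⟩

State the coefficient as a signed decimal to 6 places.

triangle: 4!×0!×0!/5! = 24/120
(j±m)!: 2!×2!×2!×2!×0!×0! = 16
prefactor² = (2J+1)×Δ×N² = 16/5
  k=2: +1/(2!×2!×0!×0!×0!×0!) = 1/4
Σ = 1/4  ⇒  CG² = 16/5×1/4² = 1/5
CG = +√(1/5) = +0.447214

+√(1/5) ≈ +0.447214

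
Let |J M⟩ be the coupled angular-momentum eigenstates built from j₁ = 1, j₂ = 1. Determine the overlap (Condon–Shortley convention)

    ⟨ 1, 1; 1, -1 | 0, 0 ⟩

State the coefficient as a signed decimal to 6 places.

√[1·2!0!0!/3! · 2!0!0!2!0!0!] = √(4/3)
  +(−1)^0/∏(0,2,0,0,0,0)! = 1/2  (running 1/2)
⟨..|..⟩ = √(4/3)·(1/2) = +0.577350

+0.577350  (= +√(1/3))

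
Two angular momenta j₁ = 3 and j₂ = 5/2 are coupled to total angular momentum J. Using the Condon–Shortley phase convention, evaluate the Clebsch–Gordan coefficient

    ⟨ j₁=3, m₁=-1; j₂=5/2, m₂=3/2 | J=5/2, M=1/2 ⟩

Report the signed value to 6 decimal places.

j₁+j₂−J=3  J+j₁−j₂=3  J−j₁+j₂=2  j₁+j₂+J+1=9
(j₁±m₁, j₂±m₂, J±M) = (2,4,4,1,3,2)
P² = 576/35
sum k=2..3:
  [2] +1/8 = 1/8
  [3] −1/12 = -1/12
S = 1/24
C² = P²·S² = 1/35 ; C = +0.169031

+0.169031  (= +√(1/35))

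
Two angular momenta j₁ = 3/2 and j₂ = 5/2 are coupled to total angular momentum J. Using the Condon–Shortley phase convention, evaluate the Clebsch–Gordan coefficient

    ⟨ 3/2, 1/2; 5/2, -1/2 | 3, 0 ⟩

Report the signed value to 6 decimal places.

triangle: 1!·2!·4!/8! = 48/40320
(j±m)!: 2!·1!·2!·3!·3!·3! = 864
prefactor² = (2J+1)·Δ·N² = 36/5
  k=0: +1/(0!·1!·1!·2!·1!·2!) = 1/4
  k=1: −1/(1!·0!·0!·1!·2!·3!) = -1/12
Σ = 1/6  ⇒  CG² = 36/5·1/6² = 1/5
CG = +√(1/5) = +0.447214

+0.447214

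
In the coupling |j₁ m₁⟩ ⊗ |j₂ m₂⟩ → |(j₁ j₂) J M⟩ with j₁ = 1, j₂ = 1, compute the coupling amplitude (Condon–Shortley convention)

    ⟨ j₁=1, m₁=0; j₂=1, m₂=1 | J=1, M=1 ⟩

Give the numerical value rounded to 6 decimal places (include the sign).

−√(1/2) = -0.707107

√[3·1!1!1!/4! · 1!1!2!0!2!0!] = √(1/2)
  +(−1)^1/∏(1,0,0,1,1,0)! = -1  (running -1)
⟨..|..⟩ = √(1/2)·(-1) = -0.707107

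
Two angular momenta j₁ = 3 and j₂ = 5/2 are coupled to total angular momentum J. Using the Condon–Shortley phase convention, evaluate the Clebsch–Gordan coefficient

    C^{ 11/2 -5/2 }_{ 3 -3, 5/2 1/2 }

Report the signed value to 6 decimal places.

j₁+j₂−J=0  J+j₁−j₂=6  J−j₁+j₂=5  j₁+j₂+J+1=12
(j₁±m₁, j₂±m₂, J±M) = (0,6,3,2,3,8)
P² = 49766400/11
sum k=0..0:
  [0] +1/8640 = 1/8640
S = 1/8640
C² = P²·S² = 2/33 ; C = +0.246183

+√(2/33) = +0.246183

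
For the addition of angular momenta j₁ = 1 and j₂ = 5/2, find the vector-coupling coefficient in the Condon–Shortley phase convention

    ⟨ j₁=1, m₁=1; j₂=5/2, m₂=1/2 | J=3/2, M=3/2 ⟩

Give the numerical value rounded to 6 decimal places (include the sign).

j₁+j₂−J=2  J+j₁−j₂=0  J−j₁+j₂=3  j₁+j₂+J+1=6
(j₁±m₁, j₂±m₂, J±M) = (2,0,3,2,3,0)
P² = 48/5
sum k=0..0:
  [0] +1/12 = 1/12
S = 1/12
C² = P²·S² = 1/15 ; C = +0.258199

+0.258199  (= +√(1/15))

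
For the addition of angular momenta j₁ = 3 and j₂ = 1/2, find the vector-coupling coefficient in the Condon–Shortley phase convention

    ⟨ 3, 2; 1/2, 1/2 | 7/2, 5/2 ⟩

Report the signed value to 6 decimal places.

√[8·0!6!1!/8! · 5!1!1!0!6!1!] = √(86400/7)
  +(−1)^0/∏(0,0,1,1,5,0)! = 1/120  (running 1/120)
⟨..|..⟩ = √(86400/7)·(1/120) = +0.925820

+0.925820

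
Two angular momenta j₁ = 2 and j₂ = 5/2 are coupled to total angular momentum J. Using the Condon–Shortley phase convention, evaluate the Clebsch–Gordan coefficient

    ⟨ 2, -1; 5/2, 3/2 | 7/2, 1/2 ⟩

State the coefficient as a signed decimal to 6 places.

-0.619780

triangle: 1!×3!×4!/9! = 144/362880
(j±m)!: 1!×3!×4!×1!×4!×3! = 20736
prefactor² = (2J+1)×Δ×N² = 2304/35
  k=0: +1/(0!×1!×3!×4!×0!×0!) = 1/144
  k=1: −1/(1!×0!×2!×3!×1!×1!) = -1/12
Σ = -11/144  ⇒  CG² = 2304/35×(-11/144)² = 121/315
CG = −√(121/315) = -0.619780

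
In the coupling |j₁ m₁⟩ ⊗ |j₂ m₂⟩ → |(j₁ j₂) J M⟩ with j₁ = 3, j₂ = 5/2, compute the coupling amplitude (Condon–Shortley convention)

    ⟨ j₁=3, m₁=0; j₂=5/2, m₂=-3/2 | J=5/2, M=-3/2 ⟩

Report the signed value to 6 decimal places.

triangle: 3!·3!·2!/9! = 72/362880
(j±m)!: 3!·3!·1!·4!·1!·4! = 20736
prefactor² = (2J+1)·Δ·N² = 864/35
  k=0: +1/(0!·3!·3!·1!·0!·1!) = 1/36
  k=1: −1/(1!·2!·2!·0!·1!·2!) = -1/8
Σ = -7/72  ⇒  CG² = 864/35·(-7/72)² = 7/30
CG = −√(7/30) = -0.483046

−√(7/30) ≈ -0.483046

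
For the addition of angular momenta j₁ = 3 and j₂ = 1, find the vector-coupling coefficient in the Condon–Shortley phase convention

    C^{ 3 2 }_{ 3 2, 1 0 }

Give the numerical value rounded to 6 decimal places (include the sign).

j₁+j₂−J=1  J+j₁−j₂=5  J−j₁+j₂=1  j₁+j₂+J+1=8
(j₁±m₁, j₂±m₂, J±M) = (5,1,1,1,5,1)
P² = 300
sum k=0..1:
  [0] +1/24 = 1/24
  [1] −1/120 = -1/120
S = 1/30
C² = P²·S² = 1/3 ; C = +0.577350

+√(1/3) = +0.577350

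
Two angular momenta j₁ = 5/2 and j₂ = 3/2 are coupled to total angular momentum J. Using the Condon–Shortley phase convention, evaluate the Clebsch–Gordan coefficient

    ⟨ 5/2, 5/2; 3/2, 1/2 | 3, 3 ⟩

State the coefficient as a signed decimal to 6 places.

√[7·1!4!2!/8! · 5!0!2!1!6!0!] = √(1440)
  +(−1)^0/∏(0,1,0,2,4,0)! = 1/48  (running 1/48)
⟨..|..⟩ = √(1440)·(1/48) = +0.790569

+0.790569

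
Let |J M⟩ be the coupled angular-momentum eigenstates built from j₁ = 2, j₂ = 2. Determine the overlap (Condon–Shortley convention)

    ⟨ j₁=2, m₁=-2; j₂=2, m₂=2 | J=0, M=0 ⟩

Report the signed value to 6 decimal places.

√[1·4!0!0!/5! · 0!4!4!0!0!0!] = √(576/5)
  +(−1)^4/∏(4,0,0,0,0,0)! = 1/24  (running 1/24)
⟨..|..⟩ = √(576/5)·(1/24) = +0.447214

+0.447214  (= +√(1/5))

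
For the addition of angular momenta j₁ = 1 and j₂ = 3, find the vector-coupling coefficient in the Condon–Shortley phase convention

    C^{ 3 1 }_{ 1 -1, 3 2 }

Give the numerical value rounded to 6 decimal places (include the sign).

j₁+j₂−J=1  J+j₁−j₂=1  J−j₁+j₂=5  j₁+j₂+J+1=8
(j₁±m₁, j₂±m₂, J±M) = (0,2,5,1,4,2)
P² = 240
sum k=1..1:
  [1] −1/24 = -1/24
S = -1/24
C² = P²·S² = 5/12 ; C = -0.645497

-0.645497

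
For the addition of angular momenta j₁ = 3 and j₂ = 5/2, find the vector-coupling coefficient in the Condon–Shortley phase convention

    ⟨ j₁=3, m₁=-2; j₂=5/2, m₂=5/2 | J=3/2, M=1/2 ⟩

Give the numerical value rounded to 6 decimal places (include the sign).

√[4·4!2!1!/8! · 1!5!5!0!2!1!] = √(960/7)
  +(−1)^4/∏(4,0,1,1,1,0)! = 1/24  (running 1/24)
⟨..|..⟩ = √(960/7)·(1/24) = +0.487950

+0.487950  (= +√(5/21))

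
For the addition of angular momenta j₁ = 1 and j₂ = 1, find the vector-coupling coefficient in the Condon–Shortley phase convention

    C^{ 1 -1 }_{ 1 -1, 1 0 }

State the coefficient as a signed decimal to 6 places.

triangle: 1!·1!·1!/4! = 1/24
(j±m)!: 0!·2!·1!·1!·0!·2! = 4
prefactor² = (2J+1)·Δ·N² = 1/2
  k=1: −1/(1!·0!·1!·0!·0!·1!) = -1
Σ = -1  ⇒  CG² = 1/2·(-1)² = 1/2
CG = −√(1/2) = -0.707107

-0.707107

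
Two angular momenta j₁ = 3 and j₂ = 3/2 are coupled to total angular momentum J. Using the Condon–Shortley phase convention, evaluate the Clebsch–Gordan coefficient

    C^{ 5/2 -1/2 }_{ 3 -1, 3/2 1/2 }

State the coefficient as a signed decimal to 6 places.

√[6·2!4!1!/8! · 2!4!2!1!2!3!] = √(288/35)
  +(−1)^1/∏(1,1,3,1,1,0)! = -1/6  (running -1/6)
  +(−1)^2/∏(2,0,2,0,2,1)! = 1/8  (running -1/24)
⟨..|..⟩ = √(288/35)·(-1/24) = -0.119523

−√(1/70) = -0.119523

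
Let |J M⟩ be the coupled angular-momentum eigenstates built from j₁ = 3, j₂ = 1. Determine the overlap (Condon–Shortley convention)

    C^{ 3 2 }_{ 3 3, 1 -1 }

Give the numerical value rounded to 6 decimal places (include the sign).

j₁+j₂−J=1  J+j₁−j₂=5  J−j₁+j₂=1  j₁+j₂+J+1=8
(j₁±m₁, j₂±m₂, J±M) = (6,0,0,2,5,1)
P² = 3600
sum k=0..0:
  [0] +1/120 = 1/120
S = 1/120
C² = P²·S² = 1/4 ; C = +0.500000

+√(1/4) = +0.500000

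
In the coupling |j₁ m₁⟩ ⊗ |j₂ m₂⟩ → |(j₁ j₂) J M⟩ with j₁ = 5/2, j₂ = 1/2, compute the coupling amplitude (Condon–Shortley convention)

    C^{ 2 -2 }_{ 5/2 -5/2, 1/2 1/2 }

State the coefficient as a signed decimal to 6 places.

-0.912871

j₁+j₂−J=1  J+j₁−j₂=4  J−j₁+j₂=0  j₁+j₂+J+1=6
(j₁±m₁, j₂±m₂, J±M) = (0,5,1,0,0,4)
P² = 480
sum k=1..1:
  [1] −1/24 = -1/24
S = -1/24
C² = P²·S² = 5/6 ; C = -0.912871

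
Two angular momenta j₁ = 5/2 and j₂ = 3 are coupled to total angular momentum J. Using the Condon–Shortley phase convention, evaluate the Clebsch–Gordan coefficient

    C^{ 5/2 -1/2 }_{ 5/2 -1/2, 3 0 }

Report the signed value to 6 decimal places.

j₁+j₂−J=3  J+j₁−j₂=2  J−j₁+j₂=3  j₁+j₂+J+1=9
(j₁±m₁, j₂±m₂, J±M) = (2,3,3,3,2,3)
P² = 216/35
sum k=1..3:
  [1] −1/8 = -1/8
  [2] +1/4 = 1/4
  [3] −1/72 = -1/72
S = 1/9
C² = P²·S² = 8/105 ; C = +0.276026

+√(8/105) ≈ +0.276026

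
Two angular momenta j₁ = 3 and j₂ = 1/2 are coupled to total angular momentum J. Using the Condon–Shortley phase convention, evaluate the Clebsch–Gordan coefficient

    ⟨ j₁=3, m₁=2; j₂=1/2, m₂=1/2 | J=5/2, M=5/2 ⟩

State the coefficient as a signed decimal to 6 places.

−√(1/7) ≈ -0.377964

j₁+j₂−J=1  J+j₁−j₂=5  J−j₁+j₂=0  j₁+j₂+J+1=7
(j₁±m₁, j₂±m₂, J±M) = (5,1,1,0,5,0)
P² = 14400/7
sum k=1..1:
  [1] −1/120 = -1/120
S = -1/120
C² = P²·S² = 1/7 ; C = -0.377964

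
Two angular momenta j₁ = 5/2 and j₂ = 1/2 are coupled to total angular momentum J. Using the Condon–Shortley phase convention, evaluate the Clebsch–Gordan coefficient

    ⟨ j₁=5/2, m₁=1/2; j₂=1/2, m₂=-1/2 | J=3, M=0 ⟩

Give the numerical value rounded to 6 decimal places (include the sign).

triangle: 0!×5!×1!/7! = 120/5040
(j±m)!: 3!×2!×0!×1!×3!×3! = 432
prefactor² = (2J+1)×Δ×N² = 72
  k=0: +1/(0!×0!×2!×0!×3!×1!) = 1/12
Σ = 1/12  ⇒  CG² = 72×1/12² = 1/2
CG = +√(1/2) = +0.707107

+0.707107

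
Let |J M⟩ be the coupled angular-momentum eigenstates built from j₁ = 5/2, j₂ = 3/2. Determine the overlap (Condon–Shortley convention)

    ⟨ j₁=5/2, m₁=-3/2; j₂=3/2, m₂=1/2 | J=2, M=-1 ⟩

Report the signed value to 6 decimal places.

+√(1/42) = +0.154303

√[5·2!3!1!/7! · 1!4!2!1!1!3!] = √(24/7)
  +(−1)^1/∏(1,1,3,1,0,0)! = -1/6  (running -1/6)
  +(−1)^2/∏(2,0,2,0,1,1)! = 1/4  (running 1/12)
⟨..|..⟩ = √(24/7)·(1/12) = +0.154303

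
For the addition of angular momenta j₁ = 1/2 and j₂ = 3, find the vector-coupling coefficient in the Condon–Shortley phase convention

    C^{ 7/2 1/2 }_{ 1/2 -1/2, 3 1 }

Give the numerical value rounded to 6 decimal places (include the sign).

√[8·0!1!6!/8! · 0!1!4!2!4!3!] = √(6912/7)
  +(−1)^0/∏(0,0,1,4,0,2)! = 1/48  (running 1/48)
⟨..|..⟩ = √(6912/7)·(1/48) = +0.654654

+0.654654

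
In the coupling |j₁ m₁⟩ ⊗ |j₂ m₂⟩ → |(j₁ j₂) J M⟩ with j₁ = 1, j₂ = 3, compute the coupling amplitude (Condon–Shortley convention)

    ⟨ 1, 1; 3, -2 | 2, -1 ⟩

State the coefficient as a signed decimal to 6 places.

+0.690066  (= +√(10/21))

√[5·2!0!4!/7! · 2!0!1!5!1!3!] = √(480/7)
  +(−1)^0/∏(0,2,0,1,0,3)! = 1/12  (running 1/12)
⟨..|..⟩ = √(480/7)·(1/12) = +0.690066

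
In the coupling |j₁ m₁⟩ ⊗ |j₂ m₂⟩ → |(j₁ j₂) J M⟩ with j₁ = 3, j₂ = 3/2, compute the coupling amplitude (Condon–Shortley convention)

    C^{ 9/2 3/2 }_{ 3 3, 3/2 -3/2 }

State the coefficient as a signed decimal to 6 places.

triangle: 0!·6!·3!/10! = 4320/3628800
(j±m)!: 6!·0!·0!·3!·6!·3! = 18662400
prefactor² = (2J+1)·Δ·N² = 1555200/7
  k=0: +1/(0!·0!·0!·0!·6!·3!) = 1/4320
Σ = 1/4320  ⇒  CG² = 1555200/7·1/4320² = 1/84
CG = +√(1/84) = +0.109109

+√(1/84) = +0.109109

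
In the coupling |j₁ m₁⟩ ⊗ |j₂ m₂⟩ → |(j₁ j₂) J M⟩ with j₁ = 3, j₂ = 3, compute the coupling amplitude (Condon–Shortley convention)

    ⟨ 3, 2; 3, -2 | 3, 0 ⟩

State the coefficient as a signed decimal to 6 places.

+√(1/6) = +0.408248

j₁+j₂−J=3  J+j₁−j₂=3  J−j₁+j₂=3  j₁+j₂+J+1=10
(j₁±m₁, j₂±m₂, J±M) = (5,1,1,5,3,3)
P² = 216
sum k=0..1:
  [0] +1/24 = 1/24
  [1] −1/72 = -1/72
S = 1/36
C² = P²·S² = 1/6 ; C = +0.408248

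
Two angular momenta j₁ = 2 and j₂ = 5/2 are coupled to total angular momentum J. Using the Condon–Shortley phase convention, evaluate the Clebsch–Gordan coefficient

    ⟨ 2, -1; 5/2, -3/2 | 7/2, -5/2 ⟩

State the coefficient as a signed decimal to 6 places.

+0.125988  (= +√(1/63))

j₁+j₂−J=1  J+j₁−j₂=3  J−j₁+j₂=4  j₁+j₂+J+1=9
(j₁±m₁, j₂±m₂, J±M) = (1,3,1,4,1,6)
P² = 2304/7
sum k=0..1:
  [0] +1/36 = 1/36
  [1] −1/48 = -1/48
S = 1/144
C² = P²·S² = 1/63 ; C = +0.125988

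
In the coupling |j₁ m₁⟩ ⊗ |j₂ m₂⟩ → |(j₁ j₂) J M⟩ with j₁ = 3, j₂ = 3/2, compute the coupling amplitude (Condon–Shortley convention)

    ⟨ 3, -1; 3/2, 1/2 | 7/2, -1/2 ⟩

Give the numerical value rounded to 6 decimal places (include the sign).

√[8·1!5!2!/9! · 2!4!2!1!3!4!] = √(512/7)
  +(−1)^0/∏(0,1,4,2,1,0)! = 1/48  (running 1/48)
  +(−1)^1/∏(1,0,3,1,2,1)! = -1/12  (running -1/16)
⟨..|..⟩ = √(512/7)·(-1/16) = -0.534522

−√(2/7) ≈ -0.534522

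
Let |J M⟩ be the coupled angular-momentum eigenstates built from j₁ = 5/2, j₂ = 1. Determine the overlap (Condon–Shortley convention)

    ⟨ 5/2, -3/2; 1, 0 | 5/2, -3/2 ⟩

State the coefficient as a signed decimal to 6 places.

√[6·1!4!1!/7! · 1!4!1!1!1!4!] = √(576/35)
  +(−1)^0/∏(0,1,4,1,0,0)! = 1/24  (running 1/24)
  +(−1)^1/∏(1,0,3,0,1,1)! = -1/6  (running -1/8)
⟨..|..⟩ = √(576/35)·(-1/8) = -0.507093

-0.507093  (= −√(9/35))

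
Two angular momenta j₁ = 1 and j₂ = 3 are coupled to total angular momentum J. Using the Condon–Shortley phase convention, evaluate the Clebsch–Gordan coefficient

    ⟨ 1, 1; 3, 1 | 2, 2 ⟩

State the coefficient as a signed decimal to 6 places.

+0.218218

j₁+j₂−J=2  J+j₁−j₂=0  J−j₁+j₂=4  j₁+j₂+J+1=7
(j₁±m₁, j₂±m₂, J±M) = (2,0,4,2,4,0)
P² = 768/7
sum k=0..0:
  [0] +1/48 = 1/48
S = 1/48
C² = P²·S² = 1/21 ; C = +0.218218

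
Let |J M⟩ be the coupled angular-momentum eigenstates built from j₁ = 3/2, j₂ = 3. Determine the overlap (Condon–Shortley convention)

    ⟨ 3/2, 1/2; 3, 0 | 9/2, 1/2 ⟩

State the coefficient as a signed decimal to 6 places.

triangle: 0!·3!·6!/10! = 4320/3628800
(j±m)!: 2!·1!·3!·3!·5!·4! = 207360
prefactor² = (2J+1)·Δ·N² = 17280/7
  k=0: +1/(0!·0!·1!·3!·2!·3!) = 1/72
Σ = 1/72  ⇒  CG² = 17280/7·1/72² = 10/21
CG = +√(10/21) = +0.690066

+√(10/21) = +0.690066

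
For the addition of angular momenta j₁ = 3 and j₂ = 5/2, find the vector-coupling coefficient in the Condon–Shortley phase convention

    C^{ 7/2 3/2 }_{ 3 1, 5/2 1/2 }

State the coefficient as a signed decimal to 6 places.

√[8·2!4!3!/10! · 4!2!3!2!5!2!] = √(3072/35)
  +(−1)^0/∏(0,2,2,3,2,0)! = 1/48  (running 1/48)
  +(−1)^1/∏(1,1,1,2,3,1)! = -1/12  (running -1/16)
  +(−1)^2/∏(2,0,0,1,4,2)! = 1/96  (running -5/96)
⟨..|..⟩ = √(3072/35)·(-5/96) = -0.487950

-0.487950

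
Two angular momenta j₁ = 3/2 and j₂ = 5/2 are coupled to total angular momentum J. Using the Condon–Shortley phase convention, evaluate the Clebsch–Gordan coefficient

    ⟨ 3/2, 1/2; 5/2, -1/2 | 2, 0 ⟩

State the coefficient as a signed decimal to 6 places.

triangle: 2!·1!·3!/7! = 12/5040
(j±m)!: 2!·1!·2!·3!·2!·2! = 96
prefactor² = (2J+1)·Δ·N² = 8/7
  k=0: +1/(0!·2!·1!·2!·0!·1!) = 1/4
  k=1: −1/(1!·1!·0!·1!·1!·2!) = -1/2
Σ = -1/4  ⇒  CG² = 8/7·(-1/4)² = 1/14
CG = −√(1/14) = -0.267261

-0.267261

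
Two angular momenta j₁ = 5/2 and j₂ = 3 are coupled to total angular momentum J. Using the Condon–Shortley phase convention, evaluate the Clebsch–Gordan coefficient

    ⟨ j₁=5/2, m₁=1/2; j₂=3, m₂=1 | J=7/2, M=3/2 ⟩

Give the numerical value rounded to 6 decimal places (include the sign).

-0.487950  (= −√(5/21))

√[8·2!3!4!/10! · 3!2!4!2!5!2!] = √(3072/35)
  +(−1)^0/∏(0,2,2,4,1,0)! = 1/96  (running 1/96)
  +(−1)^1/∏(1,1,1,3,2,1)! = -1/12  (running -7/96)
  +(−1)^2/∏(2,0,0,2,3,2)! = 1/48  (running -5/96)
⟨..|..⟩ = √(3072/35)·(-5/96) = -0.487950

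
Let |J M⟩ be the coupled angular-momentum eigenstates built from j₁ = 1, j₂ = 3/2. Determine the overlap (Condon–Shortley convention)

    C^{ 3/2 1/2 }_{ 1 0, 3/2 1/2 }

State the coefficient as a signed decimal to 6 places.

√[4·1!1!2!/5! · 1!1!2!1!2!1!] = √(4/15)
  +(−1)^0/∏(0,1,1,2,0,0)! = 1/2  (running 1/2)
  +(−1)^1/∏(1,0,0,1,1,1)! = -1  (running -1/2)
⟨..|..⟩ = √(4/15)·(-1/2) = -0.258199

-0.258199  (= −√(1/15))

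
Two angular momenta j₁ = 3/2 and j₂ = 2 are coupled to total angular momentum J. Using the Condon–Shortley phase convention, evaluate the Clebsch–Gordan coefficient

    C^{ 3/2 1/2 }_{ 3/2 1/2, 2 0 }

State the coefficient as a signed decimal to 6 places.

j₁+j₂−J=2  J+j₁−j₂=1  J−j₁+j₂=2  j₁+j₂+J+1=6
(j₁±m₁, j₂±m₂, J±M) = (2,1,2,2,2,1)
P² = 16/45
sum k=0..1:
  [0] +1/4 = 1/4
  [1] −1/1 = -1
S = -3/4
C² = P²·S² = 1/5 ; C = -0.447214

−√(1/5) ≈ -0.447214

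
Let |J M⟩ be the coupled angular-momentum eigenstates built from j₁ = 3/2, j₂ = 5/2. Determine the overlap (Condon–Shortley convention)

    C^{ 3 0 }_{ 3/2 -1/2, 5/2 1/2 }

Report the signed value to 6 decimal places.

-0.447214  (= −√(1/5))

j₁+j₂−J=1  J+j₁−j₂=2  J−j₁+j₂=4  j₁+j₂+J+1=8
(j₁±m₁, j₂±m₂, J±M) = (1,2,3,2,3,3)
P² = 36/5
sum k=0..1:
  [0] +1/12 = 1/12
  [1] −1/4 = -1/4
S = -1/6
C² = P²·S² = 1/5 ; C = -0.447214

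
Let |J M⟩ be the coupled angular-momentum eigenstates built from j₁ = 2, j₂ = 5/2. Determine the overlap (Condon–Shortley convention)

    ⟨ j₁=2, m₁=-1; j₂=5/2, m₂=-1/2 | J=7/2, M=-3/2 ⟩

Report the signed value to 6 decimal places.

-0.308607

j₁+j₂−J=1  J+j₁−j₂=3  J−j₁+j₂=4  j₁+j₂+J+1=9
(j₁±m₁, j₂±m₂, J±M) = (1,3,2,3,2,5)
P² = 384/7
sum k=0..1:
  [0] +1/24 = 1/24
  [1] −1/12 = -1/12
S = -1/24
C² = P²·S² = 2/21 ; C = -0.308607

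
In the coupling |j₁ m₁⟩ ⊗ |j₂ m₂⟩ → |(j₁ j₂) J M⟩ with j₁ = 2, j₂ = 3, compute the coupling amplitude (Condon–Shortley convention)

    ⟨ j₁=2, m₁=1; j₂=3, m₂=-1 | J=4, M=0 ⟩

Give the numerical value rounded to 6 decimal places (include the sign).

triangle: 1!*3!*5!/10! = 720/3628800
(j±m)!: 3!*1!*2!*4!*4!*4! = 165888
prefactor² = (2J+1)*Δ*N² = 10368/35
  k=0: +1/(0!*1!*1!*2!*2!*3!) = 1/24
  k=1: −1/(1!*0!*0!*1!*3!*4!) = -1/144
Σ = 5/144  ⇒  CG² = 10368/35*5/144² = 5/14
CG = +√(5/14) = +0.597614

+√(5/14) ≈ +0.597614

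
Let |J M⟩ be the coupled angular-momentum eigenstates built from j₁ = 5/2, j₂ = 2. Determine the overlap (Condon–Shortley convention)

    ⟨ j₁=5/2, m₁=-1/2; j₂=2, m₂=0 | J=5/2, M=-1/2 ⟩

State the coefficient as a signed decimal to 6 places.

-0.478091  (= −√(8/35))

√[6·2!3!2!/8! · 2!3!2!2!2!3!] = √(72/35)
  +(−1)^0/∏(0,2,3,2,0,0)! = 1/24  (running 1/24)
  +(−1)^1/∏(1,1,2,1,1,1)! = -1/2  (running -11/24)
  +(−1)^2/∏(2,0,1,0,2,2)! = 1/8  (running -1/3)
⟨..|..⟩ = √(72/35)·(-1/3) = -0.478091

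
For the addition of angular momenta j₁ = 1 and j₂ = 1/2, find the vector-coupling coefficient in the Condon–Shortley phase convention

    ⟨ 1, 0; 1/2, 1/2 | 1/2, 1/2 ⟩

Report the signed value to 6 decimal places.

triangle: 1!·1!·0!/3! = 1/6
(j±m)!: 1!·1!·1!·0!·1!·0! = 1
prefactor² = (2J+1)·Δ·N² = 1/3
  k=1: −1/(1!·0!·0!·0!·1!·0!) = -1
Σ = -1  ⇒  CG² = 1/3·(-1)² = 1/3
CG = −√(1/3) = -0.577350

-0.577350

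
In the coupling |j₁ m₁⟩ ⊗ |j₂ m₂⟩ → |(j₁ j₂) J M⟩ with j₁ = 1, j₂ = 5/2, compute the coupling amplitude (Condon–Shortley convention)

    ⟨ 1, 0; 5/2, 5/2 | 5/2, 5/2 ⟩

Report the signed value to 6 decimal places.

j₁+j₂−J=1  J+j₁−j₂=1  J−j₁+j₂=4  j₁+j₂+J+1=7
(j₁±m₁, j₂±m₂, J±M) = (1,1,5,0,5,0)
P² = 2880/7
sum k=1..1:
  [1] −1/24 = -1/24
S = -1/24
C² = P²·S² = 5/7 ; C = -0.845154

-0.845154  (= −√(5/7))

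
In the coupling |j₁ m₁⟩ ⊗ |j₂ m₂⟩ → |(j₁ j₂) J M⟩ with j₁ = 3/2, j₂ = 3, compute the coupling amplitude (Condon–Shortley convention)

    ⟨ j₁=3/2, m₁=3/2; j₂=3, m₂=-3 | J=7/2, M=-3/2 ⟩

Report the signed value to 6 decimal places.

+0.308607  (= +√(2/21))

j₁+j₂−J=1  J+j₁−j₂=2  J−j₁+j₂=5  j₁+j₂+J+1=9
(j₁±m₁, j₂±m₂, J±M) = (3,0,0,6,2,5)
P² = 38400/7
sum k=0..0:
  [0] +1/240 = 1/240
S = 1/240
C² = P²·S² = 2/21 ; C = +0.308607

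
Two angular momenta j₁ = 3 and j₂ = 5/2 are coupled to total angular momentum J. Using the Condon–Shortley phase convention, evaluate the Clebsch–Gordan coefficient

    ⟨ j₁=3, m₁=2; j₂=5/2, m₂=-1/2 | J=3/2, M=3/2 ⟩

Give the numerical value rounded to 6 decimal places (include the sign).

-0.534522  (= −√(2/7))

j₁+j₂−J=4  J+j₁−j₂=2  J−j₁+j₂=1  j₁+j₂+J+1=8
(j₁±m₁, j₂±m₂, J±M) = (5,1,2,3,3,0)
P² = 288/7
sum k=1..1:
  [1] −1/12 = -1/12
S = -1/12
C² = P²·S² = 2/7 ; C = -0.534522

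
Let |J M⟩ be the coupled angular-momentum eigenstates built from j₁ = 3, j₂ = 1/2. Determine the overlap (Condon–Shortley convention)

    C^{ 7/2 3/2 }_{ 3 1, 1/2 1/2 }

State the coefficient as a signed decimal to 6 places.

+0.845154

√[8·0!6!1!/8! · 4!2!1!0!5!2!] = √(11520/7)
  +(−1)^0/∏(0,0,2,1,4,0)! = 1/48  (running 1/48)
⟨..|..⟩ = √(11520/7)·(1/48) = +0.845154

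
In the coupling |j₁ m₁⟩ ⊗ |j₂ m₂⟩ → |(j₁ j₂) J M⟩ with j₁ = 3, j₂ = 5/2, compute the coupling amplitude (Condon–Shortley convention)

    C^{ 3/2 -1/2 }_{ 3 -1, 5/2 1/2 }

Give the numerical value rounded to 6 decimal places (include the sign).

-0.097590

triangle: 4!·2!·1!/8! = 48/40320
(j±m)!: 2!·4!·3!·2!·1!·2! = 1152
prefactor² = (2J+1)·Δ·N² = 192/35
  k=2: +1/(2!·2!·2!·1!·0!·0!) = 1/8
  k=3: −1/(3!·1!·1!·0!·1!·1!) = -1/6
Σ = -1/24  ⇒  CG² = 192/35·(-1/24)² = 1/105
CG = −√(1/105) = -0.097590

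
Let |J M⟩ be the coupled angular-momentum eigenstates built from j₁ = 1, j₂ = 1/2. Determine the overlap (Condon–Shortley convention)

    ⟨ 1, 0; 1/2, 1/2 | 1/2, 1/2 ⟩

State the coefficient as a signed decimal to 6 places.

−√(1/3) ≈ -0.577350

√[2·1!1!0!/3! · 1!1!1!0!1!0!] = √(1/3)
  +(−1)^1/∏(1,0,0,0,1,0)! = -1  (running -1)
⟨..|..⟩ = √(1/3)·(-1) = -0.577350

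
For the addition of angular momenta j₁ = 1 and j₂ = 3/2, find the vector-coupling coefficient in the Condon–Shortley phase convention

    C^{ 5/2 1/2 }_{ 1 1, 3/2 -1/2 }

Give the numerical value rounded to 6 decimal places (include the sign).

+0.547723

triangle: 0!*2!*3!/6! = 12/720
(j±m)!: 2!*0!*1!*2!*3!*2! = 48
prefactor² = (2J+1)*Δ*N² = 24/5
  k=0: +1/(0!*0!*0!*1!*2!*2!) = 1/4
Σ = 1/4  ⇒  CG² = 24/5*1/4² = 3/10
CG = +√(3/10) = +0.547723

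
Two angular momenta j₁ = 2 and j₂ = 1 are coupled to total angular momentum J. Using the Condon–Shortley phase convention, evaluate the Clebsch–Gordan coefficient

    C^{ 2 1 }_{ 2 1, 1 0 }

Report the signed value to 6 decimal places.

+0.408248

√[5·1!3!1!/6! · 3!1!1!1!3!1!] = √(3/2)
  +(−1)^0/∏(0,1,1,1,2,0)! = 1/2  (running 1/2)
  +(−1)^1/∏(1,0,0,0,3,1)! = -1/6  (running 1/3)
⟨..|..⟩ = √(3/2)·(1/3) = +0.408248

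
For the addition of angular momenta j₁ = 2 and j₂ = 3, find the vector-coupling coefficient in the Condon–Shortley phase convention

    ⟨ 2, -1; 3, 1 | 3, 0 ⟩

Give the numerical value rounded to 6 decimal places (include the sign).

+√(1/30) = +0.182574

√[7·2!2!4!/9! · 1!3!4!2!3!3!] = √(96/5)
  +(−1)^1/∏(1,1,2,3,0,1)! = -1/12  (running -1/12)
  +(−1)^2/∏(2,0,1,2,1,2)! = 1/8  (running 1/24)
⟨..|..⟩ = √(96/5)·(1/24) = +0.182574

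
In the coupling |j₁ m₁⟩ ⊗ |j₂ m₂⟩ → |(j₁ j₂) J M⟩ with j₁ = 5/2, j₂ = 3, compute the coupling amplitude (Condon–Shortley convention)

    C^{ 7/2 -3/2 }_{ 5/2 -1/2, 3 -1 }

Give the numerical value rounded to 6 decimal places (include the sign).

−√(5/21) = -0.487950

j₁+j₂−J=2  J+j₁−j₂=3  J−j₁+j₂=4  j₁+j₂+J+1=10
(j₁±m₁, j₂±m₂, J±M) = (2,3,2,4,2,5)
P² = 3072/35
sum k=0..2:
  [0] +1/48 = 1/48
  [1] −1/12 = -1/12
  [2] +1/96 = 1/96
S = -5/96
C² = P²·S² = 5/21 ; C = -0.487950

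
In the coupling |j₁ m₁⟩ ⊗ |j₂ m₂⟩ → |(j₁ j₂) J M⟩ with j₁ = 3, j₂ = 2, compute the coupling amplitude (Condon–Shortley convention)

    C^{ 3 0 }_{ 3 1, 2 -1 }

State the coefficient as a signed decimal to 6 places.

+√(1/30) ≈ +0.182574

j₁+j₂−J=2  J+j₁−j₂=4  J−j₁+j₂=2  j₁+j₂+J+1=9
(j₁±m₁, j₂±m₂, J±M) = (4,2,1,3,3,3)
P² = 96/5
sum k=0..1:
  [0] +1/8 = 1/8
  [1] −1/12 = -1/12
S = 1/24
C² = P²·S² = 1/30 ; C = +0.182574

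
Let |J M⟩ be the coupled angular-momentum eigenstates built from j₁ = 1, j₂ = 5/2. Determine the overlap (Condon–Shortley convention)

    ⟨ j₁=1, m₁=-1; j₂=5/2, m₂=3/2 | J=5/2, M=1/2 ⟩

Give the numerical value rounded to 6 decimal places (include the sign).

−√(16/35) = -0.676123

j₁+j₂−J=1  J+j₁−j₂=1  J−j₁+j₂=4  j₁+j₂+J+1=7
(j₁±m₁, j₂±m₂, J±M) = (0,2,4,1,3,2)
P² = 576/35
sum k=1..1:
  [1] −1/6 = -1/6
S = -1/6
C² = P²·S² = 16/35 ; C = -0.676123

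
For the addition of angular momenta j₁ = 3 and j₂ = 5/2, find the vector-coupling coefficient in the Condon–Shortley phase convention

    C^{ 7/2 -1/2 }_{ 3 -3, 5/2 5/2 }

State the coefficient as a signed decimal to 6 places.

j₁+j₂−J=2  J+j₁−j₂=4  J−j₁+j₂=3  j₁+j₂+J+1=10
(j₁±m₁, j₂±m₂, J±M) = (0,6,5,0,3,4)
P² = 55296/7
sum k=2..2:
  [2] +1/288 = 1/288
S = 1/288
C² = P²·S² = 2/21 ; C = +0.308607

+√(2/21) = +0.308607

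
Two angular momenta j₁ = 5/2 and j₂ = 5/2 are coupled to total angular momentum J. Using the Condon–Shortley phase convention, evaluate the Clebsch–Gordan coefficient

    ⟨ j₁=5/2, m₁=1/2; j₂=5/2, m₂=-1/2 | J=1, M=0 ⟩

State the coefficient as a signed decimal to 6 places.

√[3·4!1!1!/7! · 3!2!2!3!1!1!] = √(72/35)
  +(−1)^1/∏(1,3,1,1,0,0)! = -1/6  (running -1/6)
  +(−1)^2/∏(2,2,0,0,1,1)! = 1/4  (running 1/12)
⟨..|..⟩ = √(72/35)·(1/12) = +0.119523

+0.119523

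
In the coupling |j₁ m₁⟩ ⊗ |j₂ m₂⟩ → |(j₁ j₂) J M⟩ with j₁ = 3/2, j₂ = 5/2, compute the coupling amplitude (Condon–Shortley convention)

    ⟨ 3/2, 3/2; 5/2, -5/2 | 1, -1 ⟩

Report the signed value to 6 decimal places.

√[3·3!0!2!/6! · 3!0!0!5!0!2!] = √(72)
  +(−1)^0/∏(0,3,0,0,0,2)! = 1/12  (running 1/12)
⟨..|..⟩ = √(72)·(1/12) = +0.707107

+0.707107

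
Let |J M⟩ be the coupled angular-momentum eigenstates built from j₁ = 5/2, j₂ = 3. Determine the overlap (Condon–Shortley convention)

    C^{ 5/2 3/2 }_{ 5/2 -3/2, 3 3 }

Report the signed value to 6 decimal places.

-0.617213

j₁+j₂−J=3  J+j₁−j₂=2  J−j₁+j₂=3  j₁+j₂+J+1=9
(j₁±m₁, j₂±m₂, J±M) = (1,4,6,0,4,1)
P² = 3456/7
sum k=3..3:
  [3] −1/36 = -1/36
S = -1/36
C² = P²·S² = 8/21 ; C = -0.617213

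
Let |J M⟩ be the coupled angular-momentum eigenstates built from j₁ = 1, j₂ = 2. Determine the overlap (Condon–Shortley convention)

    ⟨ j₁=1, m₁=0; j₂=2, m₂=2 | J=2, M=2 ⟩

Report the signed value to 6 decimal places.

j₁+j₂−J=1  J+j₁−j₂=1  J−j₁+j₂=3  j₁+j₂+J+1=6
(j₁±m₁, j₂±m₂, J±M) = (1,1,4,0,4,0)
P² = 24
sum k=1..1:
  [1] −1/6 = -1/6
S = -1/6
C² = P²·S² = 2/3 ; C = -0.816497

−√(2/3) ≈ -0.816497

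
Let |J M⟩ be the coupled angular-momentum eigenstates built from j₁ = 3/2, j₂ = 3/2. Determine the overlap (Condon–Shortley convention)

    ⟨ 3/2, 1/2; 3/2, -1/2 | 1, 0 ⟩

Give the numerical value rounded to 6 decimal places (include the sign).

-0.223607  (= −√(1/20))

√[3·2!1!1!/5! · 2!1!1!2!1!1!] = √(1/5)
  +(−1)^0/∏(0,2,1,1,0,0)! = 1/2  (running 1/2)
  +(−1)^1/∏(1,1,0,0,1,1)! = -1  (running -1/2)
⟨..|..⟩ = √(1/5)·(-1/2) = -0.223607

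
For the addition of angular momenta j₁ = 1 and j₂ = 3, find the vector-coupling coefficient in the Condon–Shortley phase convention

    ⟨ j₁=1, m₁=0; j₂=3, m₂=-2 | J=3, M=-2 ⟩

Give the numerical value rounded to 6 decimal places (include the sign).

triangle: 1!×1!×5!/8! = 120/40320
(j±m)!: 1!×1!×1!×5!×1!×5! = 14400
prefactor² = (2J+1)×Δ×N² = 300
  k=0: +1/(0!×1!×1!×1!×0!×4!) = 1/24
  k=1: −1/(1!×0!×0!×0!×1!×5!) = -1/120
Σ = 1/30  ⇒  CG² = 300×1/30² = 1/3
CG = +√(1/3) = +0.577350

+√(1/3) = +0.577350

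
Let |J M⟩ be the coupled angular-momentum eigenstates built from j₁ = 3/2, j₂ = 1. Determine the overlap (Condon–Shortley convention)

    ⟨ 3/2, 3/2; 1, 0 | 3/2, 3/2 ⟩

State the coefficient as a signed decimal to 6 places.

j₁+j₂−J=1  J+j₁−j₂=2  J−j₁+j₂=1  j₁+j₂+J+1=5
(j₁±m₁, j₂±m₂, J±M) = (3,0,1,1,3,0)
P² = 12/5
sum k=0..0:
  [0] +1/2 = 1/2
S = 1/2
C² = P²·S² = 3/5 ; C = +0.774597

+0.774597  (= +√(3/5))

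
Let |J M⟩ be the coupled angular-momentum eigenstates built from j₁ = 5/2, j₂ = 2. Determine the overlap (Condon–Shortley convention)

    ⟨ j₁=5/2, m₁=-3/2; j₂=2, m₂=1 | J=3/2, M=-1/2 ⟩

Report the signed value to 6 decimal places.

√[4·3!2!1!/7! · 1!4!3!1!1!2!] = √(96/35)
  +(−1)^2/∏(2,1,2,1,0,0)! = 1/4  (running 1/4)
  +(−1)^3/∏(3,0,1,0,1,1)! = -1/6  (running 1/12)
⟨..|..⟩ = √(96/35)·(1/12) = +0.138013

+√(2/105) = +0.138013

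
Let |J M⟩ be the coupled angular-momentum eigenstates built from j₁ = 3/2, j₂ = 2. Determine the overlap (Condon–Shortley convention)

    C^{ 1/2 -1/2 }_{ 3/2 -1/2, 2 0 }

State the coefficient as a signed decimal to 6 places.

triangle: 3!·0!·1!/5! = 6/120
(j±m)!: 1!·2!·2!·2!·0!·1! = 8
prefactor² = (2J+1)·Δ·N² = 4/5
  k=2: +1/(2!·1!·0!·0!·0!·1!) = 1/2
Σ = 1/2  ⇒  CG² = 4/5·1/2² = 1/5
CG = +√(1/5) = +0.447214

+√(1/5) ≈ +0.447214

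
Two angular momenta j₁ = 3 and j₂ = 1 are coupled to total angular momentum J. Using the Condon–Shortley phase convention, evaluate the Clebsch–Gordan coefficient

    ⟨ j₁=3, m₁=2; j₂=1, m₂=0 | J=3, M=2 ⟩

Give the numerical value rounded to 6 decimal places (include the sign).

+0.577350  (= +√(1/3))

j₁+j₂−J=1  J+j₁−j₂=5  J−j₁+j₂=1  j₁+j₂+J+1=8
(j₁±m₁, j₂±m₂, J±M) = (5,1,1,1,5,1)
P² = 300
sum k=0..1:
  [0] +1/24 = 1/24
  [1] −1/120 = -1/120
S = 1/30
C² = P²·S² = 1/3 ; C = +0.577350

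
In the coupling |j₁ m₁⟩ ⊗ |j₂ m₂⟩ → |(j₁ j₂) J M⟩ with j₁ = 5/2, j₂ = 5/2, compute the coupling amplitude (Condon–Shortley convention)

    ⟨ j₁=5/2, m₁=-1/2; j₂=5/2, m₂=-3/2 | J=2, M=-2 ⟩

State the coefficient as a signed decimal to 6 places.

triangle: 3!·2!·2!/8! = 24/40320
(j±m)!: 2!·3!·1!·4!·0!·4! = 6912
prefactor² = (2J+1)·Δ·N² = 144/7
  k=1: −1/(1!·2!·2!·0!·0!·2!) = -1/8
Σ = -1/8  ⇒  CG² = 144/7·(-1/8)² = 9/28
CG = −√(9/28) = -0.566947

-0.566947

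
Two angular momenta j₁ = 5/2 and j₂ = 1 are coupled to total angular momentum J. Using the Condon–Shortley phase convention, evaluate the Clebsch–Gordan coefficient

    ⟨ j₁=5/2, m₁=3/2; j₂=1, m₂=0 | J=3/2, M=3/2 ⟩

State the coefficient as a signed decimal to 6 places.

-0.516398

j₁+j₂−J=2  J+j₁−j₂=3  J−j₁+j₂=0  j₁+j₂+J+1=6
(j₁±m₁, j₂±m₂, J±M) = (4,1,1,1,3,0)
P² = 48/5
sum k=1..1:
  [1] −1/6 = -1/6
S = -1/6
C² = P²·S² = 4/15 ; C = -0.516398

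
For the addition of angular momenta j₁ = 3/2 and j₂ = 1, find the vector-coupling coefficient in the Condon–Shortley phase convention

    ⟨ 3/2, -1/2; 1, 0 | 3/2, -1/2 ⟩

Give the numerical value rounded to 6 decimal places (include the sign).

√[4·1!2!1!/5! · 1!2!1!1!1!2!] = √(4/15)
  +(−1)^0/∏(0,1,2,1,0,0)! = 1/2  (running 1/2)
  +(−1)^1/∏(1,0,1,0,1,1)! = -1  (running -1/2)
⟨..|..⟩ = √(4/15)·(-1/2) = -0.258199

-0.258199  (= −√(1/15))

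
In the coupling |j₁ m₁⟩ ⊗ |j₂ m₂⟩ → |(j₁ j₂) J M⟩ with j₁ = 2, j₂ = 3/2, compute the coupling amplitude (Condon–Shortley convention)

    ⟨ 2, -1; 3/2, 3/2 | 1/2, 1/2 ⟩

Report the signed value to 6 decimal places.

-0.316228  (= −√(1/10))

triangle: 3!·1!·0!/5! = 6/120
(j±m)!: 1!·3!·3!·0!·1!·0! = 36
prefactor² = (2J+1)·Δ·N² = 18/5
  k=3: −1/(3!·0!·0!·0!·1!·0!) = -1/6
Σ = -1/6  ⇒  CG² = 18/5·(-1/6)² = 1/10
CG = −√(1/10) = -0.316228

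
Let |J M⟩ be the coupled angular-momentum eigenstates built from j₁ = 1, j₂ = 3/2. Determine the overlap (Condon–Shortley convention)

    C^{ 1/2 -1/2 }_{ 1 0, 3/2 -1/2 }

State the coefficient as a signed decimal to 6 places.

-0.577350  (= −√(1/3))

triangle: 2!·0!·1!/4! = 2/24
(j±m)!: 1!·1!·1!·2!·0!·1! = 2
prefactor² = (2J+1)·Δ·N² = 1/3
  k=1: −1/(1!·1!·0!·0!·0!·1!) = -1
Σ = -1  ⇒  CG² = 1/3·(-1)² = 1/3
CG = −√(1/3) = -0.577350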